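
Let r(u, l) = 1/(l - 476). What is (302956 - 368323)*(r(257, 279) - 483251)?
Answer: 6222967684416/197 ≈ 3.1589e+10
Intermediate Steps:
r(u, l) = 1/(-476 + l)
(302956 - 368323)*(r(257, 279) - 483251) = (302956 - 368323)*(1/(-476 + 279) - 483251) = -65367*(1/(-197) - 483251) = -65367*(-1/197 - 483251) = -65367*(-95200448/197) = 6222967684416/197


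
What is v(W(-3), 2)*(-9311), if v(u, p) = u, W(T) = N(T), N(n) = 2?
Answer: -18622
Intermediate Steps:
W(T) = 2
v(W(-3), 2)*(-9311) = 2*(-9311) = -18622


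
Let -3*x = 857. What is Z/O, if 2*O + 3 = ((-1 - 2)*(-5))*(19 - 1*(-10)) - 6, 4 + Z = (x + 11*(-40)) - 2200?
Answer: -8789/639 ≈ -13.754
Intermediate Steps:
x = -857/3 (x = -⅓*857 = -857/3 ≈ -285.67)
Z = -8789/3 (Z = -4 + ((-857/3 + 11*(-40)) - 2200) = -4 + ((-857/3 - 440) - 2200) = -4 + (-2177/3 - 2200) = -4 - 8777/3 = -8789/3 ≈ -2929.7)
O = 213 (O = -3/2 + (((-1 - 2)*(-5))*(19 - 1*(-10)) - 6)/2 = -3/2 + ((-3*(-5))*(19 + 10) - 6)/2 = -3/2 + (15*29 - 6)/2 = -3/2 + (435 - 6)/2 = -3/2 + (½)*429 = -3/2 + 429/2 = 213)
Z/O = -8789/3/213 = -8789/3*1/213 = -8789/639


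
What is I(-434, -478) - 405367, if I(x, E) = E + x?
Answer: -406279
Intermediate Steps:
I(-434, -478) - 405367 = (-478 - 434) - 405367 = -912 - 405367 = -406279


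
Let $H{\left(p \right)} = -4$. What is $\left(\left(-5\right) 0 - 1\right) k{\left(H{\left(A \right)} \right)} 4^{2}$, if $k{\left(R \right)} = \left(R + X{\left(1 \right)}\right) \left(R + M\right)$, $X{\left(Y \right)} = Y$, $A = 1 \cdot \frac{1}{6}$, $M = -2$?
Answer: $-288$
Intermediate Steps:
$A = \frac{1}{6}$ ($A = 1 \cdot \frac{1}{6} = \frac{1}{6} \approx 0.16667$)
$k{\left(R \right)} = \left(1 + R\right) \left(-2 + R\right)$ ($k{\left(R \right)} = \left(R + 1\right) \left(R - 2\right) = \left(1 + R\right) \left(-2 + R\right)$)
$\left(\left(-5\right) 0 - 1\right) k{\left(H{\left(A \right)} \right)} 4^{2} = \left(\left(-5\right) 0 - 1\right) \left(-2 + \left(-4\right)^{2} - -4\right) 4^{2} = \left(0 - 1\right) \left(-2 + 16 + 4\right) 16 = \left(-1\right) 18 \cdot 16 = \left(-18\right) 16 = -288$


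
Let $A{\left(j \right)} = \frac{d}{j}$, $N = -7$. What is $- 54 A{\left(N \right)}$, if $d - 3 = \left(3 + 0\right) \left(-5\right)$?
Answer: $- \frac{648}{7} \approx -92.571$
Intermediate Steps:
$d = -12$ ($d = 3 + \left(3 + 0\right) \left(-5\right) = 3 + 3 \left(-5\right) = 3 - 15 = -12$)
$A{\left(j \right)} = - \frac{12}{j}$
$- 54 A{\left(N \right)} = - 54 \left(- \frac{12}{-7}\right) = - 54 \left(\left(-12\right) \left(- \frac{1}{7}\right)\right) = \left(-54\right) \frac{12}{7} = - \frac{648}{7}$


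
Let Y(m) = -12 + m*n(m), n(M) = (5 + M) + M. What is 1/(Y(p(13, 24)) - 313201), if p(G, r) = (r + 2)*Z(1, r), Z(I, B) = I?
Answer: -1/311731 ≈ -3.2079e-6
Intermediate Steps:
n(M) = 5 + 2*M
p(G, r) = 2 + r (p(G, r) = (r + 2)*1 = (2 + r)*1 = 2 + r)
Y(m) = -12 + m*(5 + 2*m)
1/(Y(p(13, 24)) - 313201) = 1/((-12 + (2 + 24)*(5 + 2*(2 + 24))) - 313201) = 1/((-12 + 26*(5 + 2*26)) - 313201) = 1/((-12 + 26*(5 + 52)) - 313201) = 1/((-12 + 26*57) - 313201) = 1/((-12 + 1482) - 313201) = 1/(1470 - 313201) = 1/(-311731) = -1/311731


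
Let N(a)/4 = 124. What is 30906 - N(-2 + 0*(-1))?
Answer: 30410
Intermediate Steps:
N(a) = 496 (N(a) = 4*124 = 496)
30906 - N(-2 + 0*(-1)) = 30906 - 1*496 = 30906 - 496 = 30410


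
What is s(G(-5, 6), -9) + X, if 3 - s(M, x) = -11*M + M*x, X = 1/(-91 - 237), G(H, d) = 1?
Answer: 7543/328 ≈ 22.997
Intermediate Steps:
X = -1/328 (X = 1/(-328) = -1/328 ≈ -0.0030488)
s(M, x) = 3 + 11*M - M*x (s(M, x) = 3 - (-11*M + M*x) = 3 + (11*M - M*x) = 3 + 11*M - M*x)
s(G(-5, 6), -9) + X = (3 + 11*1 - 1*1*(-9)) - 1/328 = (3 + 11 + 9) - 1/328 = 23 - 1/328 = 7543/328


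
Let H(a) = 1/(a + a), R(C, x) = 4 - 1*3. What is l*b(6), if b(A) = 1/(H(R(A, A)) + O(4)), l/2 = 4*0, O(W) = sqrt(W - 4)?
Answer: 0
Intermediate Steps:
R(C, x) = 1 (R(C, x) = 4 - 3 = 1)
O(W) = sqrt(-4 + W)
l = 0 (l = 2*(4*0) = 2*0 = 0)
H(a) = 1/(2*a)
b(A) = 2 (b(A) = 1/((1/2)/1 + sqrt(-4 + 4)) = 1/((1/2)*1 + sqrt(0)) = 1/(1/2 + 0) = 1/(1/2) = 2)
l*b(6) = 0*2 = 0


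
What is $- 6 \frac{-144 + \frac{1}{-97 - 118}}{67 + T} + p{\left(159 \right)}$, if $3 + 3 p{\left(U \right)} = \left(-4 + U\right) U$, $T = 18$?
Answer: $\frac{150296616}{18275} \approx 8224.2$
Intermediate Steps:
$p{\left(U \right)} = -1 + \frac{U \left(-4 + U\right)}{3}$ ($p{\left(U \right)} = -1 + \frac{\left(-4 + U\right) U}{3} = -1 + \frac{U \left(-4 + U\right)}{3}$)
$- 6 \frac{-144 + \frac{1}{-97 - 118}}{67 + T} + p{\left(159 \right)} = - 6 \frac{-144 + \frac{1}{-97 - 118}}{67 + 18} - \left(213 - 8427\right) = - 6 \frac{-144 + \frac{1}{-215}}{85} - -8214 = - 6 \left(-144 - \frac{1}{215}\right) \frac{1}{85} - -8214 = - 6 \left(\left(- \frac{30961}{215}\right) \frac{1}{85}\right) + 8214 = \left(-6\right) \left(- \frac{30961}{18275}\right) + 8214 = \frac{185766}{18275} + 8214 = \frac{150296616}{18275}$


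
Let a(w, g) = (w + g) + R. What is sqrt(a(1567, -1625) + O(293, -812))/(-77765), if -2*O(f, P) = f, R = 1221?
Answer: -sqrt(4066)/155530 ≈ -0.00040999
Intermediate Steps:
O(f, P) = -f/2
a(w, g) = 1221 + g + w (a(w, g) = (w + g) + 1221 = (g + w) + 1221 = 1221 + g + w)
sqrt(a(1567, -1625) + O(293, -812))/(-77765) = sqrt((1221 - 1625 + 1567) - 1/2*293)/(-77765) = sqrt(1163 - 293/2)*(-1/77765) = sqrt(2033/2)*(-1/77765) = (sqrt(4066)/2)*(-1/77765) = -sqrt(4066)/155530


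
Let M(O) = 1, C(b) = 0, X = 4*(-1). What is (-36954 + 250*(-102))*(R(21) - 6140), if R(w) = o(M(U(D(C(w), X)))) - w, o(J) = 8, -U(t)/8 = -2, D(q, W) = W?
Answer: 384279462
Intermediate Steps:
X = -4
U(t) = 16 (U(t) = -8*(-2) = 16)
R(w) = 8 - w
(-36954 + 250*(-102))*(R(21) - 6140) = (-36954 + 250*(-102))*((8 - 1*21) - 6140) = (-36954 - 25500)*((8 - 21) - 6140) = -62454*(-13 - 6140) = -62454*(-6153) = 384279462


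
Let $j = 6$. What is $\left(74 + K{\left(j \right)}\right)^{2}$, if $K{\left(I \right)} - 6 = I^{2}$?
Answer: $13456$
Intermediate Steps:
$K{\left(I \right)} = 6 + I^{2}$
$\left(74 + K{\left(j \right)}\right)^{2} = \left(74 + \left(6 + 6^{2}\right)\right)^{2} = \left(74 + \left(6 + 36\right)\right)^{2} = \left(74 + 42\right)^{2} = 116^{2} = 13456$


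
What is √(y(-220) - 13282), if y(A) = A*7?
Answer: I*√14822 ≈ 121.75*I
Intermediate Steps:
y(A) = 7*A
√(y(-220) - 13282) = √(7*(-220) - 13282) = √(-1540 - 13282) = √(-14822) = I*√14822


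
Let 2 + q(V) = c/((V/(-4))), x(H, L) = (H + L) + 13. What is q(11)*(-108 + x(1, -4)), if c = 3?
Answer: 3332/11 ≈ 302.91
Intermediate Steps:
x(H, L) = 13 + H + L
q(V) = -2 - 12/V (q(V) = -2 + 3/((V/(-4))) = -2 + 3/((V*(-1/4))) = -2 + 3/((-V/4)) = -2 + 3*(-4/V) = -2 - 12/V)
q(11)*(-108 + x(1, -4)) = (-2 - 12/11)*(-108 + (13 + 1 - 4)) = (-2 - 12*1/11)*(-108 + 10) = (-2 - 12/11)*(-98) = -34/11*(-98) = 3332/11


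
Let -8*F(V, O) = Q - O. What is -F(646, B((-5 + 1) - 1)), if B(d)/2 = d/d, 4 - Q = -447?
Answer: 449/8 ≈ 56.125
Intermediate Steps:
Q = 451 (Q = 4 - 1*(-447) = 4 + 447 = 451)
B(d) = 2 (B(d) = 2*(d/d) = 2*1 = 2)
F(V, O) = -451/8 + O/8 (F(V, O) = -(451 - O)/8 = -451/8 + O/8)
-F(646, B((-5 + 1) - 1)) = -(-451/8 + (⅛)*2) = -(-451/8 + ¼) = -1*(-449/8) = 449/8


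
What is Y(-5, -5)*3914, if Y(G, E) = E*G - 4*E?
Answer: 176130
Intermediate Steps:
Y(G, E) = -4*E + E*G
Y(-5, -5)*3914 = -5*(-4 - 5)*3914 = -5*(-9)*3914 = 45*3914 = 176130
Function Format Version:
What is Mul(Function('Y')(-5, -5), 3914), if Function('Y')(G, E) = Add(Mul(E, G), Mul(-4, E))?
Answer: 176130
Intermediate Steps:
Function('Y')(G, E) = Add(Mul(-4, E), Mul(E, G))
Mul(Function('Y')(-5, -5), 3914) = Mul(Mul(-5, Add(-4, -5)), 3914) = Mul(Mul(-5, -9), 3914) = Mul(45, 3914) = 176130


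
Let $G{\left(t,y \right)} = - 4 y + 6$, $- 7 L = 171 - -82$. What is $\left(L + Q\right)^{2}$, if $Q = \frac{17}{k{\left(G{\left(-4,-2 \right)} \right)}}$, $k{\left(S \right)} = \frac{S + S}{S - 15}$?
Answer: $\frac{21609}{16} \approx 1350.6$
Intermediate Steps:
$L = - \frac{253}{7}$ ($L = - \frac{171 - -82}{7} = - \frac{171 + 82}{7} = \left(- \frac{1}{7}\right) 253 = - \frac{253}{7} \approx -36.143$)
$G{\left(t,y \right)} = 6 - 4 y$
$k{\left(S \right)} = \frac{2 S}{-15 + S}$
$Q = - \frac{17}{28}$ ($Q = \frac{17}{2 \left(6 - -8\right) \frac{1}{-15 + \left(6 - -8\right)}} = \frac{17}{2 \left(6 + 8\right) \frac{1}{-15 + \left(6 + 8\right)}} = \frac{17}{2 \cdot 14 \frac{1}{-15 + 14}} = \frac{17}{2 \cdot 14 \frac{1}{-1}} = \frac{17}{2 \cdot 14 \left(-1\right)} = \frac{17}{-28} = 17 \left(- \frac{1}{28}\right) = - \frac{17}{28} \approx -0.60714$)
$\left(L + Q\right)^{2} = \left(- \frac{253}{7} - \frac{17}{28}\right)^{2} = \left(- \frac{147}{4}\right)^{2} = \frac{21609}{16}$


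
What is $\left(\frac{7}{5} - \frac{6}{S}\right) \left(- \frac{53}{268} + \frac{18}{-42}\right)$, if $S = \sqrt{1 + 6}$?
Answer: $- \frac{235}{268} + \frac{3525 \sqrt{7}}{6566} \approx 0.54352$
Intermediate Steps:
$S = \sqrt{7} \approx 2.6458$
$\left(\frac{7}{5} - \frac{6}{S}\right) \left(- \frac{53}{268} + \frac{18}{-42}\right) = \left(\frac{7}{5} - \frac{6}{\sqrt{7}}\right) \left(- \frac{53}{268} + \frac{18}{-42}\right) = \left(7 \cdot \frac{1}{5} - 6 \frac{\sqrt{7}}{7}\right) \left(\left(-53\right) \frac{1}{268} + 18 \left(- \frac{1}{42}\right)\right) = \left(\frac{7}{5} - \frac{6 \sqrt{7}}{7}\right) \left(- \frac{53}{268} - \frac{3}{7}\right) = \left(\frac{7}{5} - \frac{6 \sqrt{7}}{7}\right) \left(- \frac{1175}{1876}\right) = - \frac{235}{268} + \frac{3525 \sqrt{7}}{6566}$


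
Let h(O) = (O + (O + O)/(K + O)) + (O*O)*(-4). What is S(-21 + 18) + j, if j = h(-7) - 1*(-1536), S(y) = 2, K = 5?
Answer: 1342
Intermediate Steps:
h(O) = O - 4*O² + 2*O/(5 + O) (h(O) = (O + (O + O)/(5 + O)) + (O*O)*(-4) = (O + (2*O)/(5 + O)) + O²*(-4) = (O + 2*O/(5 + O)) - 4*O² = O - 4*O² + 2*O/(5 + O))
j = 1340 (j = -7*(7 - 19*(-7) - 4*(-7)²)/(5 - 7) - 1*(-1536) = -7*(7 + 133 - 4*49)/(-2) + 1536 = -7*(-½)*(7 + 133 - 196) + 1536 = -7*(-½)*(-56) + 1536 = -196 + 1536 = 1340)
S(-21 + 18) + j = 2 + 1340 = 1342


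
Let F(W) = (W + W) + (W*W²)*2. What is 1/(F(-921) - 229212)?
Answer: -1/1562690976 ≈ -6.3992e-10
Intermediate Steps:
F(W) = 2*W + 2*W³ (F(W) = 2*W + W³*2 = 2*W + 2*W³)
1/(F(-921) - 229212) = 1/(2*(-921)*(1 + (-921)²) - 229212) = 1/(2*(-921)*(1 + 848241) - 229212) = 1/(2*(-921)*848242 - 229212) = 1/(-1562461764 - 229212) = 1/(-1562690976) = -1/1562690976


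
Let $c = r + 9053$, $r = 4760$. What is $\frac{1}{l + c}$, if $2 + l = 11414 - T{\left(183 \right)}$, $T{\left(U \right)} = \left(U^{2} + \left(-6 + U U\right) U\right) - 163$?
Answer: $- \frac{1}{6135490} \approx -1.6299 \cdot 10^{-7}$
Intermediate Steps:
$c = 13813$ ($c = 4760 + 9053 = 13813$)
$T{\left(U \right)} = -163 + U^{2} + U \left(-6 + U^{2}\right)$ ($T{\left(U \right)} = \left(U^{2} + \left(-6 + U^{2}\right) U\right) - 163 = \left(U^{2} + U \left(-6 + U^{2}\right)\right) - 163 = -163 + U^{2} + U \left(-6 + U^{2}\right)$)
$l = -6149303$ ($l = -2 + \left(11414 - \left(-163 + 183^{2} + 183^{3} - 1098\right)\right) = -2 + \left(11414 - \left(-163 + 33489 + 6128487 - 1098\right)\right) = -2 + \left(11414 - 6160715\right) = -2 - 6149301 = -6149303$)
$\frac{1}{l + c} = \frac{1}{-6149303 + 13813} = \frac{1}{-6135490} = - \frac{1}{6135490}$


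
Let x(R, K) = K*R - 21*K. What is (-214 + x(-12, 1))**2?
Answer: 61009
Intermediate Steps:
x(R, K) = -21*K + K*R
(-214 + x(-12, 1))**2 = (-214 + 1*(-21 - 12))**2 = (-214 + 1*(-33))**2 = (-214 - 33)**2 = (-247)**2 = 61009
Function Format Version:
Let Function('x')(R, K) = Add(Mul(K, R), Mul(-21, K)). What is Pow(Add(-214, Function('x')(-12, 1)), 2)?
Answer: 61009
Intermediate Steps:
Function('x')(R, K) = Add(Mul(-21, K), Mul(K, R))
Pow(Add(-214, Function('x')(-12, 1)), 2) = Pow(Add(-214, Mul(1, Add(-21, -12))), 2) = Pow(Add(-214, Mul(1, -33)), 2) = Pow(Add(-214, -33), 2) = Pow(-247, 2) = 61009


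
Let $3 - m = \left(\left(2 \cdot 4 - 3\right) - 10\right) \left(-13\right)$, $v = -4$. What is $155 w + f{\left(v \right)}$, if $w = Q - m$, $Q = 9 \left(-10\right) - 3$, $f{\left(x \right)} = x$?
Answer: $-4809$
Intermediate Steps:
$Q = -93$ ($Q = -90 - 3 = -93$)
$m = -62$ ($m = 3 - \left(\left(2 \cdot 4 - 3\right) - 10\right) \left(-13\right) = 3 - \left(\left(8 - 3\right) - 10\right) \left(-13\right) = 3 - \left(5 - 10\right) \left(-13\right) = 3 - \left(-5\right) \left(-13\right) = 3 - 65 = -62$)
$w = -31$ ($w = -93 - -62 = -93 + 62 = -31$)
$155 w + f{\left(v \right)} = 155 \left(-31\right) - 4 = -4805 - 4 = -4809$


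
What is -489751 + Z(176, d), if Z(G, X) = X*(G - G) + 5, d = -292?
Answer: -489746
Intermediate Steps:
Z(G, X) = 5 (Z(G, X) = X*0 + 5 = 0 + 5 = 5)
-489751 + Z(176, d) = -489751 + 5 = -489746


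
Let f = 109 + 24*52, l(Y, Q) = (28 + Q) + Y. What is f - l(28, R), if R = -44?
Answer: 1345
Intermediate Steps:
l(Y, Q) = 28 + Q + Y
f = 1357 (f = 109 + 1248 = 1357)
f - l(28, R) = 1357 - (28 - 44 + 28) = 1357 - 1*12 = 1357 - 12 = 1345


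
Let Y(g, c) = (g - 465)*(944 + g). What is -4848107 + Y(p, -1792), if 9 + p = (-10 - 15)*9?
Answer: -5344397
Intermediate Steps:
p = -234 (p = -9 + (-10 - 15)*9 = -9 - 25*9 = -9 - 225 = -234)
Y(g, c) = (-465 + g)*(944 + g)
-4848107 + Y(p, -1792) = -4848107 + (-438960 + (-234)**2 + 479*(-234)) = -4848107 + (-438960 + 54756 - 112086) = -4848107 - 496290 = -5344397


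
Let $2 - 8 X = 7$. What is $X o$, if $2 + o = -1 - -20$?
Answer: $- \frac{85}{8} \approx -10.625$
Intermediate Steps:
$o = 17$ ($o = -2 - -19 = -2 + \left(-1 + 20\right) = -2 + 19 = 17$)
$X = - \frac{5}{8}$ ($X = \frac{1}{4} - \frac{7}{8} = - \frac{5}{8} \approx -0.625$)
$X o = \left(- \frac{5}{8}\right) 17 = - \frac{85}{8}$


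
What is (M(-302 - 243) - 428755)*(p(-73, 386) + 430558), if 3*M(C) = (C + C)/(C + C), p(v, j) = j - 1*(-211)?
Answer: -554579154920/3 ≈ -1.8486e+11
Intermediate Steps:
p(v, j) = 211 + j (p(v, j) = j + 211 = 211 + j)
M(C) = ⅓ (M(C) = ((C + C)/(C + C))/3 = ((2*C)/((2*C)))/3 = ((2*C)*(1/(2*C)))/3 = (⅓)*1 = ⅓)
(M(-302 - 243) - 428755)*(p(-73, 386) + 430558) = (⅓ - 428755)*((211 + 386) + 430558) = -1286264*(597 + 430558)/3 = -1286264/3*431155 = -554579154920/3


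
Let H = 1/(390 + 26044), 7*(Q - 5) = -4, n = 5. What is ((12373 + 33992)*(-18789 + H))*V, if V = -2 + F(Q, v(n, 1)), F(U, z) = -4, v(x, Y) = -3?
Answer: 69084094575375/13217 ≈ 5.2269e+9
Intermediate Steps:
Q = 31/7 (Q = 5 + (⅐)*(-4) = 5 - 4/7 = 31/7 ≈ 4.4286)
H = 1/26434 ≈ 3.7830e-5
V = -6 (V = -2 - 4 = -6)
((12373 + 33992)*(-18789 + H))*V = ((12373 + 33992)*(-18789 + 1/26434))*(-6) = (46365*(-496668425/26434))*(-6) = -23028031525125/26434*(-6) = 69084094575375/13217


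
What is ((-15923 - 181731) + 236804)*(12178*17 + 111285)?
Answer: 12461875650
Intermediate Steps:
((-15923 - 181731) + 236804)*(12178*17 + 111285) = (-197654 + 236804)*(207026 + 111285) = 39150*318311 = 12461875650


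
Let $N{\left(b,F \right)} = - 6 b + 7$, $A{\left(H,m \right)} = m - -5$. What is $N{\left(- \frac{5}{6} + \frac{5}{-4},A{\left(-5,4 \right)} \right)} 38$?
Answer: $741$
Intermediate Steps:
$A{\left(H,m \right)} = 5 + m$ ($A{\left(H,m \right)} = m + 5 = 5 + m$)
$N{\left(b,F \right)} = 7 - 6 b$
$N{\left(- \frac{5}{6} + \frac{5}{-4},A{\left(-5,4 \right)} \right)} 38 = \left(7 - 6 \left(- \frac{5}{6} + \frac{5}{-4}\right)\right) 38 = \left(7 - 6 \left(\left(-5\right) \frac{1}{6} + 5 \left(- \frac{1}{4}\right)\right)\right) 38 = \left(7 - 6 \left(- \frac{5}{6} - \frac{5}{4}\right)\right) 38 = \left(7 - - \frac{25}{2}\right) 38 = \left(7 + \frac{25}{2}\right) 38 = \frac{39}{2} \cdot 38 = 741$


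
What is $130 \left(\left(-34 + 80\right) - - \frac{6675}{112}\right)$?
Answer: $\frac{768755}{56} \approx 13728.0$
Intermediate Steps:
$130 \left(\left(-34 + 80\right) - - \frac{6675}{112}\right) = 130 \left(46 + \left(\left(\left(-21\right) \left(- \frac{1}{16}\right) - - \frac{9}{7}\right) + 57\right)\right) = 130 \left(46 + \left(\left(\frac{21}{16} + \frac{9}{7}\right) + 57\right)\right) = 130 \left(46 + \left(\frac{291}{112} + 57\right)\right) = 130 \left(46 + \frac{6675}{112}\right) = 130 \cdot \frac{11827}{112} = \frac{768755}{56}$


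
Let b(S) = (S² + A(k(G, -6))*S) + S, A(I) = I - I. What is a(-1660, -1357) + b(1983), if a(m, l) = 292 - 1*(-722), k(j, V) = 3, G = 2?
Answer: 3935286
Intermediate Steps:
A(I) = 0
a(m, l) = 1014 (a(m, l) = 292 + 722 = 1014)
b(S) = S + S² (b(S) = (S² + 0*S) + S = (S² + 0) + S = S² + S = S + S²)
a(-1660, -1357) + b(1983) = 1014 + 1983*(1 + 1983) = 1014 + 1983*1984 = 1014 + 3934272 = 3935286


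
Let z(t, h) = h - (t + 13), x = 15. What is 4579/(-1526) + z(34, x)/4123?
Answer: -2704007/898814 ≈ -3.0084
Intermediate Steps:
z(t, h) = -13 + h - t (z(t, h) = h - (13 + t) = h + (-13 - t) = -13 + h - t)
4579/(-1526) + z(34, x)/4123 = 4579/(-1526) + (-13 + 15 - 1*34)/4123 = 4579*(-1/1526) + (-13 + 15 - 34)*(1/4123) = -4579/1526 - 32*1/4123 = -4579/1526 - 32/4123 = -2704007/898814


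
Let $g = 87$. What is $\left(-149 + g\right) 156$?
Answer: $-9672$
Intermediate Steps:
$\left(-149 + g\right) 156 = \left(-149 + 87\right) 156 = \left(-62\right) 156 = -9672$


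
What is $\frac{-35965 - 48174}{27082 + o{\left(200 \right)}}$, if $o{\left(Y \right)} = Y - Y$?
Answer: $- \frac{7649}{2462} \approx -3.1068$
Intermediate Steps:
$o{\left(Y \right)} = 0$
$\frac{-35965 - 48174}{27082 + o{\left(200 \right)}} = \frac{-35965 - 48174}{27082 + 0} = - \frac{84139}{27082} = \left(-84139\right) \frac{1}{27082} = - \frac{7649}{2462}$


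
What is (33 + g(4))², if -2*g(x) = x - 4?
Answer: 1089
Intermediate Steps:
g(x) = 2 - x/2 (g(x) = -(x - 4)/2 = -(-4 + x)/2 = 2 - x/2)
(33 + g(4))² = (33 + (2 - ½*4))² = (33 + (2 - 2))² = (33 + 0)² = 33² = 1089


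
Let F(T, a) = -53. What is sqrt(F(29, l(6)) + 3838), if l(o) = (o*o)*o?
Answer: sqrt(3785) ≈ 61.522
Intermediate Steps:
l(o) = o**3 (l(o) = o**2*o = o**3)
sqrt(F(29, l(6)) + 3838) = sqrt(-53 + 3838) = sqrt(3785)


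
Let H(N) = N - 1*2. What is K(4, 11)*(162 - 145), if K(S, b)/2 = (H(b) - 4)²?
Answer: 850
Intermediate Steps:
H(N) = -2 + N (H(N) = N - 2 = -2 + N)
K(S, b) = 2*(-6 + b)² (K(S, b) = 2*((-2 + b) - 4)² = 2*(-6 + b)²)
K(4, 11)*(162 - 145) = (2*(-6 + 11)²)*(162 - 145) = (2*5²)*17 = (2*25)*17 = 50*17 = 850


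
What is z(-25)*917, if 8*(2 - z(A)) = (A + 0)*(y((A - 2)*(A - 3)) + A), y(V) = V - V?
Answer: -558453/8 ≈ -69807.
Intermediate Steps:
y(V) = 0
z(A) = 2 - A**2/8 (z(A) = 2 - (A + 0)*(0 + A)/8 = 2 - A*A/8 = 2 - A**2/8)
z(-25)*917 = (2 - 1/8*(-25)**2)*917 = (2 - 1/8*625)*917 = (2 - 625/8)*917 = -609/8*917 = -558453/8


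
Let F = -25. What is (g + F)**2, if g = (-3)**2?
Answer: 256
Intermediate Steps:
g = 9
(g + F)**2 = (9 - 25)**2 = (-16)**2 = 256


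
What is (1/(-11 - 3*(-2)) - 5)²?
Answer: 676/25 ≈ 27.040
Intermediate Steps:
(1/(-11 - 3*(-2)) - 5)² = (1/(-11 + 6) - 5)² = (1/(-5) - 5)² = (-⅕ - 5)² = (-26/5)² = 676/25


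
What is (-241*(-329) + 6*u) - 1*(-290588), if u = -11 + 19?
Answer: 369925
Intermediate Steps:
u = 8
(-241*(-329) + 6*u) - 1*(-290588) = (-241*(-329) + 6*8) - 1*(-290588) = (79289 + 48) + 290588 = 79337 + 290588 = 369925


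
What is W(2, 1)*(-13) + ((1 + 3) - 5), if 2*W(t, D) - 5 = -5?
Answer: -1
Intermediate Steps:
W(t, D) = 0 (W(t, D) = 5/2 + (½)*(-5) = 5/2 - 5/2 = 0)
W(2, 1)*(-13) + ((1 + 3) - 5) = 0*(-13) + ((1 + 3) - 5) = 0 + (4 - 5) = 0 - 1 = -1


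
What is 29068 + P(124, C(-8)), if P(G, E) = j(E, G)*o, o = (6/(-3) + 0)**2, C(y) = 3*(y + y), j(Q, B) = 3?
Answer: 29080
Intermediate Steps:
C(y) = 6*y (C(y) = 3*(2*y) = 6*y)
o = 4 (o = (6*(-1/3) + 0)**2 = (-2 + 0)**2 = (-2)**2 = 4)
P(G, E) = 12 (P(G, E) = 3*4 = 12)
29068 + P(124, C(-8)) = 29068 + 12 = 29080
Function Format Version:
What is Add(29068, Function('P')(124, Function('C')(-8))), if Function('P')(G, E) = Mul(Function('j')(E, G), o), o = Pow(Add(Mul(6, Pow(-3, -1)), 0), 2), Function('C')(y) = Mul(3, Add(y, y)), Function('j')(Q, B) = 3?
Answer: 29080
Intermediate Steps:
Function('C')(y) = Mul(6, y) (Function('C')(y) = Mul(3, Mul(2, y)) = Mul(6, y))
o = 4 (o = Pow(Add(Mul(6, Rational(-1, 3)), 0), 2) = Pow(Add(-2, 0), 2) = Pow(-2, 2) = 4)
Function('P')(G, E) = 12 (Function('P')(G, E) = Mul(3, 4) = 12)
Add(29068, Function('P')(124, Function('C')(-8))) = Add(29068, 12) = 29080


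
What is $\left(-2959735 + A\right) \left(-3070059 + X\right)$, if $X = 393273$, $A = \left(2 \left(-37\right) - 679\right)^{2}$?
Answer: $6404815458636$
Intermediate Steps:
$A = 567009$ ($A = \left(-74 - 679\right)^{2} = \left(-753\right)^{2} = 567009$)
$\left(-2959735 + A\right) \left(-3070059 + X\right) = \left(-2959735 + 567009\right) \left(-3070059 + 393273\right) = \left(-2392726\right) \left(-2676786\right) = 6404815458636$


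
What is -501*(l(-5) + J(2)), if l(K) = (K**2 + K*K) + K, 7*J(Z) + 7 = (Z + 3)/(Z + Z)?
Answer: -619737/28 ≈ -22133.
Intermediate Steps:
J(Z) = -1 + (3 + Z)/(14*Z) (J(Z) = -1 + ((Z + 3)/(Z + Z))/7 = -1 + ((3 + Z)/((2*Z)))/7 = -1 + ((3 + Z)*(1/(2*Z)))/7 = -1 + ((3 + Z)/(2*Z))/7 = -1 + (3 + Z)/(14*Z))
l(K) = K + 2*K**2 (l(K) = (K**2 + K**2) + K = 2*K**2 + K = K + 2*K**2)
-501*(l(-5) + J(2)) = -501*(-5*(1 + 2*(-5)) + (1/14)*(3 - 13*2)/2) = -501*(-5*(1 - 10) + (1/14)*(1/2)*(3 - 26)) = -501*(-5*(-9) + (1/14)*(1/2)*(-23)) = -501*(45 - 23/28) = -501*1237/28 = -619737/28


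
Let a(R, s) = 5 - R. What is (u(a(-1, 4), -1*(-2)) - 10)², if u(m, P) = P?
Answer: 64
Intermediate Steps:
(u(a(-1, 4), -1*(-2)) - 10)² = (-1*(-2) - 10)² = (2 - 10)² = (-8)² = 64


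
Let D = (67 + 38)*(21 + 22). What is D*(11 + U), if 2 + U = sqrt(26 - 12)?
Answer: 40635 + 4515*sqrt(14) ≈ 57529.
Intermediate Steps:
D = 4515 (D = 105*43 = 4515)
U = -2 + sqrt(14) (U = -2 + sqrt(26 - 12) = -2 + sqrt(14) ≈ 1.7417)
D*(11 + U) = 4515*(11 + (-2 + sqrt(14))) = 4515*(9 + sqrt(14)) = 40635 + 4515*sqrt(14)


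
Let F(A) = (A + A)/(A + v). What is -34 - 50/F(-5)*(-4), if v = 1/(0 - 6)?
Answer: 208/3 ≈ 69.333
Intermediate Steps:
v = -⅙ (v = 1/(-6) = -⅙ ≈ -0.16667)
F(A) = 2*A/(-⅙ + A) (F(A) = (A + A)/(A - ⅙) = (2*A)/(-⅙ + A) = 2*A/(-⅙ + A))
-34 - 50/F(-5)*(-4) = -34 - 50/(12*(-5)/(-1 + 6*(-5)))*(-4) = -34 - 50/(12*(-5)/(-1 - 30))*(-4) = -34 - 50/(12*(-5)/(-31))*(-4) = -34 - 50/(12*(-5)*(-1/31))*(-4) = -34 - 50/60/31*(-4) = -34 - 50*31/60*(-4) = -34 - 155/6*(-4) = -34 + 310/3 = 208/3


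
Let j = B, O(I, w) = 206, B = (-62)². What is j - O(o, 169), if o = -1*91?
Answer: 3638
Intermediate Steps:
o = -91
B = 3844
j = 3844
j - O(o, 169) = 3844 - 1*206 = 3844 - 206 = 3638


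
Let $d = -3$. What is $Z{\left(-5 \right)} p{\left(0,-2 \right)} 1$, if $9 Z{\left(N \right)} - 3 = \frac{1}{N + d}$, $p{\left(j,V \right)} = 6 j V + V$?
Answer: $- \frac{23}{36} \approx -0.63889$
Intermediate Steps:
$p{\left(j,V \right)} = V + 6 V j$ ($p{\left(j,V \right)} = 6 V j + V = V + 6 V j$)
$Z{\left(N \right)} = \frac{1}{3} + \frac{1}{9 \left(-3 + N\right)}$ ($Z{\left(N \right)} = \frac{1}{3} + \frac{1}{9 \left(N - 3\right)} = \frac{1}{3} + \frac{1}{9 \left(-3 + N\right)}$)
$Z{\left(-5 \right)} p{\left(0,-2 \right)} 1 = \frac{-8 + 3 \left(-5\right)}{9 \left(-3 - 5\right)} - 2 \left(1 + 6 \cdot 0\right) 1 = \frac{-8 - 15}{9 \left(-8\right)} - 2 \left(1 + 0\right) 1 = \frac{1}{9} \left(- \frac{1}{8}\right) \left(-23\right) \left(-2\right) 1 \cdot 1 = \frac{23 \left(\left(-2\right) 1\right)}{72} = \frac{23}{72} \left(-2\right) = - \frac{23}{36}$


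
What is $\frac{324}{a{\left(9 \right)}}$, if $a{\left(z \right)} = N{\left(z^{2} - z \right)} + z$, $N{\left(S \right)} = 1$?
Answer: $\frac{162}{5} \approx 32.4$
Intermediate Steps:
$a{\left(z \right)} = 1 + z$
$\frac{324}{a{\left(9 \right)}} = \frac{324}{1 + 9} = \frac{324}{10} = 324 \cdot \frac{1}{10} = \frac{162}{5}$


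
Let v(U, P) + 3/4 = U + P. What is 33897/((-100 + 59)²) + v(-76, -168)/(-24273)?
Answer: 3292773223/163211652 ≈ 20.175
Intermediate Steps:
v(U, P) = -¾ + P + U (v(U, P) = -¾ + (U + P) = -¾ + (P + U) = -¾ + P + U)
33897/((-100 + 59)²) + v(-76, -168)/(-24273) = 33897/((-100 + 59)²) + (-¾ - 168 - 76)/(-24273) = 33897/((-41)²) - 979/4*(-1/24273) = 33897/1681 + 979/97092 = 3292773223/163211652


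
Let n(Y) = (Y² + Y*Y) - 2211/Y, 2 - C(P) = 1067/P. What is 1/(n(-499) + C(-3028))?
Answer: 1510972/752477327229 ≈ 2.0080e-6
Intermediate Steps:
C(P) = 2 - 1067/P
n(Y) = -2211/Y + 2*Y² (n(Y) = (Y² + Y²) - 2211/Y = 2*Y² - 2211/Y = -2211/Y + 2*Y²)
1/(n(-499) + C(-3028)) = 1/((-2211 + 2*(-499)³)/(-499) + (2 - 1067/(-3028))) = 1/(-(-2211 + 2*(-124251499))/499 + (2 - 1067*(-1/3028))) = 1/(-(-2211 - 248502998)/499 + (2 + 1067/3028)) = 1/(-1/499*(-248505209) + 7123/3028) = 1/(248505209/499 + 7123/3028) = 1/(752477327229/1510972) = 1510972/752477327229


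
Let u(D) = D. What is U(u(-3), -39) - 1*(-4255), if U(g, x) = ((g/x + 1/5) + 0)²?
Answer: 17977699/4225 ≈ 4255.1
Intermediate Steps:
U(g, x) = (⅕ + g/x)² (U(g, x) = ((g/x + 1*(⅕)) + 0)² = ((g/x + ⅕) + 0)² = ((⅕ + g/x) + 0)² = (⅕ + g/x)²)
U(u(-3), -39) - 1*(-4255) = (1/25)*(-39 + 5*(-3))²/(-39)² - 1*(-4255) = (1/25)*(1/1521)*(-39 - 15)² + 4255 = (1/25)*(1/1521)*(-54)² + 4255 = (1/25)*(1/1521)*2916 + 4255 = 324/4225 + 4255 = 17977699/4225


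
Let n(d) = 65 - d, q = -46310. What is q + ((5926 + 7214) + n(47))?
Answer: -33152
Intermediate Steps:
q + ((5926 + 7214) + n(47)) = -46310 + ((5926 + 7214) + (65 - 1*47)) = -46310 + (13140 + (65 - 47)) = -46310 + (13140 + 18) = -46310 + 13158 = -33152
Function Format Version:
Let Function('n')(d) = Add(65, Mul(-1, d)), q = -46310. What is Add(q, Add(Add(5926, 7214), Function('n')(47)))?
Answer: -33152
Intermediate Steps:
Add(q, Add(Add(5926, 7214), Function('n')(47))) = Add(-46310, Add(Add(5926, 7214), Add(65, Mul(-1, 47)))) = Add(-46310, Add(13140, Add(65, -47))) = Add(-46310, Add(13140, 18)) = Add(-46310, 13158) = -33152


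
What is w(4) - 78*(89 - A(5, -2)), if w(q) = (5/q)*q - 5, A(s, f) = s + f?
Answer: -6708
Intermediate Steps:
A(s, f) = f + s
w(q) = 0 (w(q) = 5 - 5 = 0)
w(4) - 78*(89 - A(5, -2)) = 0 - 78*(89 - (-2 + 5)) = 0 - 78*(89 - 1*3) = 0 - 78*(89 - 3) = 0 - 78*86 = 0 - 6708 = -6708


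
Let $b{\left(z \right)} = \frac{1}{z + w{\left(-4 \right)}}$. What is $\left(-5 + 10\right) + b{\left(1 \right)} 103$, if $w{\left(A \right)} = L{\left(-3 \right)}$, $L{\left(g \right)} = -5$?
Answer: $- \frac{83}{4} \approx -20.75$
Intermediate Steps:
$w{\left(A \right)} = -5$
$b{\left(z \right)} = \frac{1}{-5 + z}$ ($b{\left(z \right)} = \frac{1}{z - 5} = \frac{1}{-5 + z}$)
$\left(-5 + 10\right) + b{\left(1 \right)} 103 = \left(-5 + 10\right) + \frac{1}{-5 + 1} \cdot 103 = 5 + \frac{1}{-4} \cdot 103 = 5 - \frac{103}{4} = - \frac{83}{4}$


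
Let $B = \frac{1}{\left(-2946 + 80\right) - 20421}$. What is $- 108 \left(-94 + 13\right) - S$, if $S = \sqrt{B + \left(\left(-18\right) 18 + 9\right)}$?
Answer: $8748 - \frac{i \sqrt{170819599522}}{23287} \approx 8748.0 - 17.748 i$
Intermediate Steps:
$B = - \frac{1}{23287}$ ($B = \frac{1}{-2866 - 20421} = \frac{1}{-23287} = - \frac{1}{23287} \approx -4.2942 \cdot 10^{-5}$)
$S = \frac{i \sqrt{170819599522}}{23287}$ ($S = \sqrt{- \frac{1}{23287} + \left(\left(-18\right) 18 + 9\right)} = \sqrt{- \frac{1}{23287} + \left(-324 + 9\right)} = \sqrt{- \frac{1}{23287} - 315} = \sqrt{- \frac{7335406}{23287}} = \frac{i \sqrt{170819599522}}{23287} \approx 17.748 i$)
$- 108 \left(-94 + 13\right) - S = - 108 \left(-94 + 13\right) - \frac{i \sqrt{170819599522}}{23287} = \left(-108\right) \left(-81\right) - \frac{i \sqrt{170819599522}}{23287} = 8748 - \frac{i \sqrt{170819599522}}{23287}$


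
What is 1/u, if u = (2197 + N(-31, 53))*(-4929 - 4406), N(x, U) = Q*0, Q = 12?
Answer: -1/20508995 ≈ -4.8759e-8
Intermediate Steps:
N(x, U) = 0 (N(x, U) = 12*0 = 0)
u = -20508995 (u = (2197 + 0)*(-4929 - 4406) = 2197*(-9335) = -20508995)
1/u = 1/(-20508995) = -1/20508995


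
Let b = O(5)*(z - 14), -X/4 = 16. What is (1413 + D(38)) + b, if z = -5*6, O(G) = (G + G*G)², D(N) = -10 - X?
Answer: -38133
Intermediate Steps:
X = -64 (X = -4*16 = -64)
D(N) = 54 (D(N) = -10 - 1*(-64) = -10 + 64 = 54)
O(G) = (G + G²)²
z = -30
b = -39600 (b = (5²*(1 + 5)²)*(-30 - 14) = (25*6²)*(-44) = (25*36)*(-44) = 900*(-44) = -39600)
(1413 + D(38)) + b = (1413 + 54) - 39600 = 1467 - 39600 = -38133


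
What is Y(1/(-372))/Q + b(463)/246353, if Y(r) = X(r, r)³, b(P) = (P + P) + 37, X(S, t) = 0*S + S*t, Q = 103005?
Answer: 262870731013554864108113/67247137276617114617794560 ≈ 0.0039090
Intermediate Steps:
X(S, t) = S*t (X(S, t) = 0 + S*t = S*t)
b(P) = 37 + 2*P (b(P) = 2*P + 37 = 37 + 2*P)
Y(r) = r⁶ (Y(r) = (r*r)³ = (r²)³ = r⁶)
Y(1/(-372))/Q + b(463)/246353 = (1/(-372))⁶/103005 + (37 + 2*463)/246353 = (-1/372)⁶*(1/103005) + (37 + 926)*(1/246353) = (1/2650071791407104)*(1/103005) + 963*(1/246353) = 1/272970644873888747520 + 963/246353 = 262870731013554864108113/67247137276617114617794560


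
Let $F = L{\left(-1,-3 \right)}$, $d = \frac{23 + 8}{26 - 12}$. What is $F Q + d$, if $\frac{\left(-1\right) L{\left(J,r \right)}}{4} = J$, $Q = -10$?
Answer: $- \frac{529}{14} \approx -37.786$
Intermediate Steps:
$d = \frac{31}{14} \approx 2.2143$
$L{\left(J,r \right)} = - 4 J$
$F = 4$ ($F = \left(-4\right) \left(-1\right) = 4$)
$F Q + d = 4 \left(-10\right) + \frac{31}{14} = -40 + \frac{31}{14} = - \frac{529}{14}$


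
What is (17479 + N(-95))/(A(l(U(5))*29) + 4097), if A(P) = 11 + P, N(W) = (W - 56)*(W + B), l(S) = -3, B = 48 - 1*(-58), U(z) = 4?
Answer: 15818/4021 ≈ 3.9338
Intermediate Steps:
B = 106 (B = 48 + 58 = 106)
N(W) = (-56 + W)*(106 + W) (N(W) = (W - 56)*(W + 106) = (-56 + W)*(106 + W))
(17479 + N(-95))/(A(l(U(5))*29) + 4097) = (17479 + (-5936 + (-95)² + 50*(-95)))/((11 - 3*29) + 4097) = (17479 + (-5936 + 9025 - 4750))/((11 - 87) + 4097) = (17479 - 1661)/(-76 + 4097) = 15818/4021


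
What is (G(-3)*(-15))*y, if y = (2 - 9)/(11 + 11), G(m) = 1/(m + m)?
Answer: -35/44 ≈ -0.79545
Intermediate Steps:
G(m) = 1/(2*m)
y = -7/22 ≈ -0.31818
(G(-3)*(-15))*y = (((1/2)/(-3))*(-15))*(-7/22) = (((1/2)*(-1/3))*(-15))*(-7/22) = -1/6*(-15)*(-7/22) = (5/2)*(-7/22) = -35/44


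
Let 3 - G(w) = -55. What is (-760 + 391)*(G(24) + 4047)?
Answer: -1514745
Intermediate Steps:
G(w) = 58 (G(w) = 3 - 1*(-55) = 3 + 55 = 58)
(-760 + 391)*(G(24) + 4047) = (-760 + 391)*(58 + 4047) = -369*4105 = -1514745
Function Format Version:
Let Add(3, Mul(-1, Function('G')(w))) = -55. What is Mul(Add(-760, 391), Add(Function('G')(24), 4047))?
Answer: -1514745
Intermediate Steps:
Function('G')(w) = 58 (Function('G')(w) = Add(3, Mul(-1, -55)) = Add(3, 55) = 58)
Mul(Add(-760, 391), Add(Function('G')(24), 4047)) = Mul(Add(-760, 391), Add(58, 4047)) = Mul(-369, 4105) = -1514745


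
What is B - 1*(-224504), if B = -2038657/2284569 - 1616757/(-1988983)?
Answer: 1020138833411331710/4543968903327 ≈ 2.2450e+5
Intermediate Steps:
B = -361261193098/4543968903327 (B = -2038657*1/2284569 - 1616757*(-1/1988983) = -2038657/2284569 + 1616757/1988983 = -361261193098/4543968903327 ≈ -0.079503)
B - 1*(-224504) = -361261193098/4543968903327 - 1*(-224504) = -361261193098/4543968903327 + 224504 = 1020138833411331710/4543968903327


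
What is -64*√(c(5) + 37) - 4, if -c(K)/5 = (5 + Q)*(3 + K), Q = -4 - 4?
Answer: -4 - 64*√157 ≈ -805.92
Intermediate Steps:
Q = -8
c(K) = 45 + 15*K (c(K) = -5*(5 - 8)*(3 + K) = -(-15)*(3 + K) = -5*(-9 - 3*K) = 45 + 15*K)
-64*√(c(5) + 37) - 4 = -64*√((45 + 15*5) + 37) - 4 = -64*√((45 + 75) + 37) - 4 = -64*√(120 + 37) - 4 = -64*√157 - 4 = -4 - 64*√157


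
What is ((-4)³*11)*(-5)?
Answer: 3520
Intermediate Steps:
((-4)³*11)*(-5) = -64*11*(-5) = -704*(-5) = 3520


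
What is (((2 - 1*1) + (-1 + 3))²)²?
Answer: 81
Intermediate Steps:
(((2 - 1*1) + (-1 + 3))²)² = (((2 - 1) + 2)²)² = ((1 + 2)²)² = (3²)² = 9² = 81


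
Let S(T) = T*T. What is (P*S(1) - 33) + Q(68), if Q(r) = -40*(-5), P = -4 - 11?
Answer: 152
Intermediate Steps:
P = -15
S(T) = T²
Q(r) = 200
(P*S(1) - 33) + Q(68) = (-15*1² - 33) + 200 = (-15*1 - 33) + 200 = (-15 - 33) + 200 = -48 + 200 = 152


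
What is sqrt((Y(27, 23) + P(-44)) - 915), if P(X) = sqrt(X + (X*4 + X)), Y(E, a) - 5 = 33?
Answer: sqrt(-877 + 2*I*sqrt(66)) ≈ 0.2743 + 29.615*I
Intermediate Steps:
Y(E, a) = 38 (Y(E, a) = 5 + 33 = 38)
P(X) = sqrt(6)*sqrt(X) (P(X) = sqrt(X + (4*X + X)) = sqrt(X + 5*X) = sqrt(6*X) = sqrt(6)*sqrt(X))
sqrt((Y(27, 23) + P(-44)) - 915) = sqrt((38 + sqrt(6)*sqrt(-44)) - 915) = sqrt((38 + sqrt(6)*(2*I*sqrt(11))) - 915) = sqrt((38 + 2*I*sqrt(66)) - 915) = sqrt(-877 + 2*I*sqrt(66))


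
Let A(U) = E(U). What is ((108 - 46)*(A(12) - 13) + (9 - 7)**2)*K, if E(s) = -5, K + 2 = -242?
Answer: 271328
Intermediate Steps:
K = -244 (K = -2 - 242 = -244)
A(U) = -5
((108 - 46)*(A(12) - 13) + (9 - 7)**2)*K = ((108 - 46)*(-5 - 13) + (9 - 7)**2)*(-244) = (62*(-18) + 2**2)*(-244) = (-1116 + 4)*(-244) = -1112*(-244) = 271328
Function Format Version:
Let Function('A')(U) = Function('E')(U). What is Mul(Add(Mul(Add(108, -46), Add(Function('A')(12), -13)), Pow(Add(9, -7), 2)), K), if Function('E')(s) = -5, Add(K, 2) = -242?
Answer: 271328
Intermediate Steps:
K = -244 (K = Add(-2, -242) = -244)
Function('A')(U) = -5
Mul(Add(Mul(Add(108, -46), Add(Function('A')(12), -13)), Pow(Add(9, -7), 2)), K) = Mul(Add(Mul(Add(108, -46), Add(-5, -13)), Pow(Add(9, -7), 2)), -244) = Mul(Add(Mul(62, -18), Pow(2, 2)), -244) = Mul(Add(-1116, 4), -244) = Mul(-1112, -244) = 271328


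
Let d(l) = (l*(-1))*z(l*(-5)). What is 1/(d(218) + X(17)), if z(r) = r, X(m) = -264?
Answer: 1/237356 ≈ 4.2131e-6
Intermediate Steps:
d(l) = 5*l² (d(l) = (l*(-1))*(l*(-5)) = (-l)*(-5*l) = 5*l²)
1/(d(218) + X(17)) = 1/(5*218² - 264) = 1/(5*47524 - 264) = 1/(237620 - 264) = 1/237356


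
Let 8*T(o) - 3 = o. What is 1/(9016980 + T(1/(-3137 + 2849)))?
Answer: 2304/20775122783 ≈ 1.1090e-7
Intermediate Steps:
T(o) = 3/8 + o/8
1/(9016980 + T(1/(-3137 + 2849))) = 1/(9016980 + (3/8 + 1/(8*(-3137 + 2849)))) = 1/(9016980 + (3/8 + (⅛)/(-288))) = 1/(9016980 + (3/8 + (⅛)*(-1/288))) = 1/(9016980 + (3/8 - 1/2304)) = 1/(9016980 + 863/2304) = 1/(20775122783/2304) = 2304/20775122783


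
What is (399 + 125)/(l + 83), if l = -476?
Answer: -4/3 ≈ -1.3333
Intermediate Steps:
(399 + 125)/(l + 83) = (399 + 125)/(-476 + 83) = 524/(-393) = 524*(-1/393) = -4/3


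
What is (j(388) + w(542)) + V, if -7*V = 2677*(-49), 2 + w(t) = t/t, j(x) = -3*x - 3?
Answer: 17571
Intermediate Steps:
j(x) = -3 - 3*x
w(t) = -1 (w(t) = -2 + t/t = -2 + 1 = -1)
V = 18739 (V = -2677*(-49)/7 = -⅐*(-131173) = 18739)
(j(388) + w(542)) + V = ((-3 - 3*388) - 1) + 18739 = ((-3 - 1164) - 1) + 18739 = (-1167 - 1) + 18739 = -1168 + 18739 = 17571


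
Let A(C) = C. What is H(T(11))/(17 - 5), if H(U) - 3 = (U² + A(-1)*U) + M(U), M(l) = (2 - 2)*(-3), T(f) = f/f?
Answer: ¼ ≈ 0.25000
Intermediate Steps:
T(f) = 1
M(l) = 0 (M(l) = 0*(-3) = 0)
H(U) = 3 + U² - U (H(U) = 3 + ((U² - U) + 0) = 3 + (U² - U) = 3 + U² - U)
H(T(11))/(17 - 5) = (3 + 1² - 1*1)/(17 - 5) = (3 + 1 - 1)/12 = (1/12)*3 = ¼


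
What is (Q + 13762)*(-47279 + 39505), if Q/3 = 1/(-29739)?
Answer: -46110874290/431 ≈ -1.0699e+8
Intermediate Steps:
Q = -1/9913 (Q = 3/(-29739) = 3*(-1/29739) = -1/9913 ≈ -0.00010088)
(Q + 13762)*(-47279 + 39505) = (-1/9913 + 13762)*(-47279 + 39505) = (136422705/9913)*(-7774) = -46110874290/431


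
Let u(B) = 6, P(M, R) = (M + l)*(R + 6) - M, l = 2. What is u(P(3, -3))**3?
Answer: 216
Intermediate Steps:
P(M, R) = -M + (2 + M)*(6 + R) (P(M, R) = (M + 2)*(R + 6) - M = (2 + M)*(6 + R) - M = -M + (2 + M)*(6 + R))
u(P(3, -3))**3 = 6**3 = 216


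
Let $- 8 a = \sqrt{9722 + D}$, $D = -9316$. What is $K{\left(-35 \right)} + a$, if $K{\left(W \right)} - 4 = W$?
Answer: $-31 - \frac{\sqrt{406}}{8} \approx -33.519$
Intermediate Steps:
$K{\left(W \right)} = 4 + W$
$a = - \frac{\sqrt{406}}{8}$ ($a = - \frac{\sqrt{9722 - 9316}}{8} = - \frac{\sqrt{406}}{8} \approx -2.5187$)
$K{\left(-35 \right)} + a = \left(4 - 35\right) - \frac{\sqrt{406}}{8} = -31 - \frac{\sqrt{406}}{8}$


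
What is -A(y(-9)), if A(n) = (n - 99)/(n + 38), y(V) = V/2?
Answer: 207/67 ≈ 3.0896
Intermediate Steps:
y(V) = V/2 (y(V) = V*(1/2) = V/2)
A(n) = (-99 + n)/(38 + n)
-A(y(-9)) = -(-99 + (1/2)*(-9))/(38 + (1/2)*(-9)) = -(-99 - 9/2)/(38 - 9/2) = -(-207)/(67/2*2) = -2*(-207)/(67*2) = -1*(-207/67) = 207/67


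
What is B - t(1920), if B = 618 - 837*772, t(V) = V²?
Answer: -4331946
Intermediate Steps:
B = -645546 (B = 618 - 646164 = -645546)
B - t(1920) = -645546 - 1*1920² = -645546 - 1*3686400 = -645546 - 3686400 = -4331946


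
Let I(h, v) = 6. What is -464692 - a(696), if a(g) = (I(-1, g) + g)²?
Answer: -957496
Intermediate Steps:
a(g) = (6 + g)²
-464692 - a(696) = -464692 - (6 + 696)² = -464692 - 1*702² = -464692 - 1*492804 = -464692 - 492804 = -957496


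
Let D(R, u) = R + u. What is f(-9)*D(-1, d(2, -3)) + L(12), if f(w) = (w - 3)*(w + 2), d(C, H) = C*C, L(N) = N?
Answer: 264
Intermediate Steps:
d(C, H) = C**2
f(w) = (-3 + w)*(2 + w)
f(-9)*D(-1, d(2, -3)) + L(12) = (-6 + (-9)**2 - 1*(-9))*(-1 + 2**2) + 12 = (-6 + 81 + 9)*(-1 + 4) + 12 = 84*3 + 12 = 252 + 12 = 264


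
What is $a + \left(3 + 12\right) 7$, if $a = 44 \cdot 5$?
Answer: $325$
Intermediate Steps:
$a = 220$
$a + \left(3 + 12\right) 7 = 220 + \left(3 + 12\right) 7 = 220 + 15 \cdot 7 = 220 + 105 = 325$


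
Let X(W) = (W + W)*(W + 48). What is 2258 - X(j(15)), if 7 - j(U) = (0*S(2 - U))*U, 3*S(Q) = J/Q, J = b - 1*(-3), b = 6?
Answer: 1488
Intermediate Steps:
J = 9 (J = 6 - 1*(-3) = 6 + 3 = 9)
S(Q) = 3/Q (S(Q) = (9/Q)/3 = 3/Q)
j(U) = 7 (j(U) = 7 - 0*(3/(2 - U))*U = 7 - 0*U = 7 - 1*0 = 7 + 0 = 7)
X(W) = 2*W*(48 + W) (X(W) = (2*W)*(48 + W) = 2*W*(48 + W))
2258 - X(j(15)) = 2258 - 2*7*(48 + 7) = 2258 - 2*7*55 = 2258 - 1*770 = 2258 - 770 = 1488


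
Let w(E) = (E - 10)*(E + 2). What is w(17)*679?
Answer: 90307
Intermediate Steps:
w(E) = (-10 + E)*(2 + E)
w(17)*679 = (-20 + 17**2 - 8*17)*679 = (-20 + 289 - 136)*679 = 133*679 = 90307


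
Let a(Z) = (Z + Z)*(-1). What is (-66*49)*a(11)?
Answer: 71148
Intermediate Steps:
a(Z) = -2*Z (a(Z) = (2*Z)*(-1) = -2*Z)
(-66*49)*a(11) = (-66*49)*(-2*11) = -3234*(-22) = 71148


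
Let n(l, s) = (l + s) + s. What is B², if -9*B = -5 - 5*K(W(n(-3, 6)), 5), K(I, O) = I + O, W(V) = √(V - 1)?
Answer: 1100/81 + 200*√2/27 ≈ 24.056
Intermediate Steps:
n(l, s) = l + 2*s
W(V) = √(-1 + V)
B = 10/3 + 10*√2/9 (B = -(-5 - 5*(√(-1 + (-3 + 2*6)) + 5))/9 = -(-5 - 5*(√(-1 + (-3 + 12)) + 5))/9 = -(-5 - 5*(√(-1 + 9) + 5))/9 = -(-5 - 5*(√8 + 5))/9 = -(-5 - 5*(2*√2 + 5))/9 = -(-5 - 5*(5 + 2*√2))/9 = -(-5 + (-25 - 10*√2))/9 = -(-30 - 10*√2)/9 = 10/3 + 10*√2/9 ≈ 4.9047)
B² = (10/3 + 10*√2/9)²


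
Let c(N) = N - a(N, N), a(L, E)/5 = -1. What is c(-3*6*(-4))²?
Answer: 5929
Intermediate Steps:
a(L, E) = -5 (a(L, E) = 5*(-1) = -5)
c(N) = 5 + N (c(N) = N - 1*(-5) = N + 5 = 5 + N)
c(-3*6*(-4))² = (5 - 3*6*(-4))² = (5 - 18*(-4))² = (5 + 72)² = 77² = 5929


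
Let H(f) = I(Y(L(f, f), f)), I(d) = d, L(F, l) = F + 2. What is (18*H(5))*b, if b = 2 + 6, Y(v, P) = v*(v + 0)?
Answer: 7056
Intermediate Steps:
L(F, l) = 2 + F
Y(v, P) = v² (Y(v, P) = v*v = v²)
b = 8
H(f) = (2 + f)²
(18*H(5))*b = (18*(2 + 5)²)*8 = (18*7²)*8 = (18*49)*8 = 882*8 = 7056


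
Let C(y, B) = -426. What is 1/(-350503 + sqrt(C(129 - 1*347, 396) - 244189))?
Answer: -350503/122852597624 - I*sqrt(244615)/122852597624 ≈ -2.853e-6 - 4.0258e-9*I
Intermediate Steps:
1/(-350503 + sqrt(C(129 - 1*347, 396) - 244189)) = 1/(-350503 + sqrt(-426 - 244189)) = 1/(-350503 + sqrt(-244615)) = 1/(-350503 + I*sqrt(244615))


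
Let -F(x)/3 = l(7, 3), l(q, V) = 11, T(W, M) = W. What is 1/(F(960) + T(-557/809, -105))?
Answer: -809/27254 ≈ -0.029684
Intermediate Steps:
F(x) = -33 (F(x) = -3*11 = -33)
1/(F(960) + T(-557/809, -105)) = 1/(-33 - 557/809) = 1/(-27254/809) = -809/27254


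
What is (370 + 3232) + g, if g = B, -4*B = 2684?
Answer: 2931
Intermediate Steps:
B = -671 (B = -1/4*2684 = -671)
g = -671
(370 + 3232) + g = (370 + 3232) - 671 = 3602 - 671 = 2931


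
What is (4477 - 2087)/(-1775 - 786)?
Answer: -2390/2561 ≈ -0.93323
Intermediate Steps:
(4477 - 2087)/(-1775 - 786) = 2390/(-2561) = 2390*(-1/2561) = -2390/2561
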